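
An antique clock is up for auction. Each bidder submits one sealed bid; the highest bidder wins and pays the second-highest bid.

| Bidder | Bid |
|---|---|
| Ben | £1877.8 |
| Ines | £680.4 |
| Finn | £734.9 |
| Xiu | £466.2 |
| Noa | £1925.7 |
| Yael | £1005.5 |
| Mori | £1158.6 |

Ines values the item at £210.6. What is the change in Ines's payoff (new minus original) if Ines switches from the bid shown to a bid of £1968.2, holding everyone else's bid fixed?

−£1715.1

The highest bid among the other bidders is £1925.7; Ines's bid doesn't change that.
Original bid £680.4: Ines is not highest (top rival bid is £1925.7); payoff £0.
Alternative bid £1968.2: Ines is highest, pays the top rival bid £1925.7; payoff £210.6 − £1925.7 = −£1715.1.
Change in payoff = −£1715.1 − (£0) = −£1715.1.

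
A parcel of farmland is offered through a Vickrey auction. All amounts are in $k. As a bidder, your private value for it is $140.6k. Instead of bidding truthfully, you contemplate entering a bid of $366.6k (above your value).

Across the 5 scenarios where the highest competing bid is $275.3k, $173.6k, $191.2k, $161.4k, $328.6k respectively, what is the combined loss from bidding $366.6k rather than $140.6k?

$427.1k

The deviation costs you only when the competing bid falls strictly between $140.6k and $366.6k; elsewhere both bids give the same outcome.
$275.3k: truthful payoff $0k, deviation payoff −$134.7k → loss $134.7k.
$173.6k: truthful payoff $0k, deviation payoff −$33k → loss $33k.
$191.2k: truthful payoff $0k, deviation payoff −$50.6k → loss $50.6k.
$161.4k: truthful payoff $0k, deviation payoff −$20.8k → loss $20.8k.
$328.6k: truthful payoff $0k, deviation payoff −$188k → loss $188k.
Total loss = $134.7k + $33k + $50.6k + $20.8k + $188k = $427.1k.
Truthful bidding weakly dominates here: raising your bid can only win items priced above your value, and lowering it can only forfeit items priced below.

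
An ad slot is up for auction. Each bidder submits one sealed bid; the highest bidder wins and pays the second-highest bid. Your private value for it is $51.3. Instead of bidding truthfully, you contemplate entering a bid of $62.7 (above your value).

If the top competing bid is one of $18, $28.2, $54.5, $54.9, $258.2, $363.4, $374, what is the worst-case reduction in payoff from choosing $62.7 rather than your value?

$3.6

$18: same outcome either way → loss $0.
$28.2: same outcome either way → loss $0.
$54.5: truthful gives $0, deviation gives −$3.2 → loss $3.2.
$54.9: truthful gives $0, deviation gives −$3.6 → loss $3.6.
$258.2: same outcome either way → loss $0.
$363.4: same outcome either way → loss $0.
$374: same outcome either way → loss $0.
Maximum loss: $3.6.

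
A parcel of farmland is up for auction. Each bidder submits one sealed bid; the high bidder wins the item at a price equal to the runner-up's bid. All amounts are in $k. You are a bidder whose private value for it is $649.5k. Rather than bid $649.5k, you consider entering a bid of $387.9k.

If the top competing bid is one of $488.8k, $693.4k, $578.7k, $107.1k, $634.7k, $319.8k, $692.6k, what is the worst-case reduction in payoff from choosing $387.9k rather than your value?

$488.8k: truthful gives $160.7k, deviation gives $0k → loss $160.7k.
$693.4k: same outcome either way → loss $0k.
$578.7k: truthful gives $70.8k, deviation gives $0k → loss $70.8k.
$107.1k: same outcome either way → loss $0k.
$634.7k: truthful gives $14.8k, deviation gives $0k → loss $14.8k.
$319.8k: same outcome either way → loss $0k.
$692.6k: same outcome either way → loss $0k.
Maximum loss: $160.7k.

$160.7k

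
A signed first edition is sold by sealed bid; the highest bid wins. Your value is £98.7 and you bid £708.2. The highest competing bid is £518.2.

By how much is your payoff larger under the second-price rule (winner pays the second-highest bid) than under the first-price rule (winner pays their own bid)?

£190

You have the highest bid, so you win under either rule.
Second-price: pay £518.2 → payoff −£419.5.
First-price: pay your own bid £708.2 → payoff −£609.5.
Difference = −£419.5 − (−£609.5) = £190.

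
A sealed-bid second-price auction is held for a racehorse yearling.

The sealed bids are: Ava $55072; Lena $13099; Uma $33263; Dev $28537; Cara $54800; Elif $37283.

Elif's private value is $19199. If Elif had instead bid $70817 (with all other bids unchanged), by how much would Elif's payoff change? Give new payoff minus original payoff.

The highest bid among the other bidders is $55072; Elif's bid doesn't change that.
Original bid $37283: Elif is not highest (top rival bid is $55072); payoff $0.
Alternative bid $70817: Elif is highest, pays the top rival bid $55072; payoff $19199 − $55072 = −$35873.
Change in payoff = −$35873 − ($0) = −$35873.

−$35873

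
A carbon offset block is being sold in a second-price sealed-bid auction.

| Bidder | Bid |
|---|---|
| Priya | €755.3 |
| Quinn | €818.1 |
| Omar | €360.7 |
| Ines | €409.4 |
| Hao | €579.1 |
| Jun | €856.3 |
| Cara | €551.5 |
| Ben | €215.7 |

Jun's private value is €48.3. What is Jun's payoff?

−€769.8

Highest bid: Jun at €856.3, so Jun wins.
Second-highest bid: Quinn at €818.1 — that is the price the winner pays.
Jun's payoff = value − price = €48.3 − €818.1 = −€769.8.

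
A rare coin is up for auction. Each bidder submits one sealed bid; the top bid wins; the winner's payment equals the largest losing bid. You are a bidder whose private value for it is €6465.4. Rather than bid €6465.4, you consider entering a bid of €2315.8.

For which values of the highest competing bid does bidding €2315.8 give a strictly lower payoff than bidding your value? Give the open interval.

(€2315.8, €6465.4)

If the competing bid is below €2315.8, both bids win at the same price — no difference.
If it is above €6465.4, both bids lose — no difference.
If it lies strictly between €2315.8 and €6465.4, bidding your value wins at a price below your value (positive payoff) while bidding €2315.8 loses (payoff 0).
So the deviation strictly hurts on the open interval (€2315.8, €6465.4).
Because the price is fixed by the runner-up's bid, deviating from your value can only change a good outcome into a bad one — never the reverse.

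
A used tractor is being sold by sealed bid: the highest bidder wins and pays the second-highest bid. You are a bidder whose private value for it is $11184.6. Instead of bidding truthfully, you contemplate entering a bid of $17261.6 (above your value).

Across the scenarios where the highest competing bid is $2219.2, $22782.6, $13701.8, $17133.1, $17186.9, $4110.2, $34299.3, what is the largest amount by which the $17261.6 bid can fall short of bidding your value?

$2219.2: same outcome either way → loss $0.
$22782.6: same outcome either way → loss $0.
$13701.8: truthful gives $0, deviation gives −$2517.2 → loss $2517.2.
$17133.1: truthful gives $0, deviation gives −$5948.5 → loss $5948.5.
$17186.9: truthful gives $0, deviation gives −$6002.3 → loss $6002.3.
$4110.2: same outcome either way → loss $0.
$34299.3: same outcome either way → loss $0.
Maximum loss: $6002.3.

$6002.3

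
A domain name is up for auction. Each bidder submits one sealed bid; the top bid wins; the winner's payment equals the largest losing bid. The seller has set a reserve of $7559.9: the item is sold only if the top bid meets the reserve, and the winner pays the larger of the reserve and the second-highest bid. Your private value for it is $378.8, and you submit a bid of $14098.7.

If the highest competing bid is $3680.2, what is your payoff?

−$7181.1

Your bid $14098.7 is the highest and exceeds the reserve.
Price = max(second-highest bid, reserve) = max($3680.2, $7559.9) = $7559.9.
Payoff = $378.8 − $7559.9 = −$7181.1.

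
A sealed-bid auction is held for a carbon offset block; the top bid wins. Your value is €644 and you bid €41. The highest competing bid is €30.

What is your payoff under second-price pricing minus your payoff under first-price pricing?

€11

You have the highest bid, so you win under either rule.
Second-price: pay €30 → payoff €614.
First-price: pay your own bid €41 → payoff €603.
Difference = €614 − (€603) = €11.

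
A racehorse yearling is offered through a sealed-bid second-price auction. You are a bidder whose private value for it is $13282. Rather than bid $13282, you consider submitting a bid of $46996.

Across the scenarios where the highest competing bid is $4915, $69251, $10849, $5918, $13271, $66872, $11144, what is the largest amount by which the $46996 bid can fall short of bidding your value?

$4915: same outcome either way → loss $0.
$69251: same outcome either way → loss $0.
$10849: same outcome either way → loss $0.
$5918: same outcome either way → loss $0.
$13271: same outcome either way → loss $0.
$66872: same outcome either way → loss $0.
$11144: same outcome either way → loss $0.
Maximum loss: $0.

$0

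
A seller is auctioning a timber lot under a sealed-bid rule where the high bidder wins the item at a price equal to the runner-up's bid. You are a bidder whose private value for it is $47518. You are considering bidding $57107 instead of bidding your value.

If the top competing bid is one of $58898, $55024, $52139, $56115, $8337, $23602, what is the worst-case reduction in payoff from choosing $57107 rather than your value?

$58898: same outcome either way → loss $0.
$55024: truthful gives $0, deviation gives −$7506 → loss $7506.
$52139: truthful gives $0, deviation gives −$4621 → loss $4621.
$56115: truthful gives $0, deviation gives −$8597 → loss $8597.
$8337: same outcome either way → loss $0.
$23602: same outcome either way → loss $0.
Maximum loss: $8597.

$8597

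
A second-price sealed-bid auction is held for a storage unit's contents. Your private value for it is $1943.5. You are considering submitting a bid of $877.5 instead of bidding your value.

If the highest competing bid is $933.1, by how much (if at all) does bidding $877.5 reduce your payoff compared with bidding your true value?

Bidding your value $1943.5: you win (since $1943.5 > $933.1) and pay $933.1. Payoff $1010.4.
Bidding $877.5: you lose. Payoff $0.
The competing bid $933.1 lies between your shaded bid and your value, so underbidding forfeits an item you could have won at a profitable price.
Loss from deviating = $1010.4 − ($0) = $1010.4.
Truthful bidding weakly dominates here: raising your bid can only win items priced above your value, and lowering it can only forfeit items priced below.

$1010.4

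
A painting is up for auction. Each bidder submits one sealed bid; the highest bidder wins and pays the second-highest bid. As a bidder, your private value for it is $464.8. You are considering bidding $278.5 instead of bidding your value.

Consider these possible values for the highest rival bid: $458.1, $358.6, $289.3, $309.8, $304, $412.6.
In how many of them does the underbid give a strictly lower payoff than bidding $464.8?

The deviation hurts exactly when the highest competing bid lies strictly between $278.5 and $464.8 — underbidding then forfeits a profitable win.
$458.1: inside the interval → strictly worse (loss $6.7).
$358.6: inside the interval → strictly worse (loss $106.2).
$289.3: inside the interval → strictly worse (loss $175.5).
$309.8: inside the interval → strictly worse (loss $155).
$304: inside the interval → strictly worse (loss $160.8).
$412.6: inside the interval → strictly worse (loss $52.2).
Count: 6.

6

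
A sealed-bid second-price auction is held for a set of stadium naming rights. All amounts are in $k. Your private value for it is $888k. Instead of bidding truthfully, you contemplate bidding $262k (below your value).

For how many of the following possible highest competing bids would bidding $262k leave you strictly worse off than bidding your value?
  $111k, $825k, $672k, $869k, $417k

The deviation hurts exactly when the highest competing bid lies strictly between $262k and $888k — underbidding then forfeits a profitable win.
$111k: below both → same outcome either way.
$825k: inside the interval → strictly worse (loss $63k).
$672k: inside the interval → strictly worse (loss $216k).
$869k: inside the interval → strictly worse (loss $19k).
$417k: inside the interval → strictly worse (loss $471k).
Count: 4.

4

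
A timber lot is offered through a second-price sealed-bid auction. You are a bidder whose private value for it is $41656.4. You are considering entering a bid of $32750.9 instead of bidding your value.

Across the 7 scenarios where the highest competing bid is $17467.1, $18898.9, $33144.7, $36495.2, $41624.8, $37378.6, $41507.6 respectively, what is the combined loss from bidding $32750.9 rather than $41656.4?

$18131.1

The deviation costs you only when the competing bid falls strictly between $32750.9 and $41656.4; elsewhere both bids give the same outcome.
$17467.1: outcomes coincide → loss $0.
$18898.9: outcomes coincide → loss $0.
$33144.7: truthful payoff $8511.7, deviation payoff $0 → loss $8511.7.
$36495.2: truthful payoff $5161.2, deviation payoff $0 → loss $5161.2.
$41624.8: truthful payoff $31.6, deviation payoff $0 → loss $31.6.
$37378.6: truthful payoff $4277.8, deviation payoff $0 → loss $4277.8.
$41507.6: truthful payoff $148.8, deviation payoff $0 → loss $148.8.
Total loss = $8511.7 + $5161.2 + $31.6 + $4277.8 + $148.8 = $18131.1.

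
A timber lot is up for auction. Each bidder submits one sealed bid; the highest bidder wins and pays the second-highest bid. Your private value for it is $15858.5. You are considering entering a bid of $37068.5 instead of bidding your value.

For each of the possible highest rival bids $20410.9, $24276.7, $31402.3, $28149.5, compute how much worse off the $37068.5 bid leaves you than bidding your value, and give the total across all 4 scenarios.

The deviation costs you only when the competing bid falls strictly between $15858.5 and $37068.5; elsewhere both bids give the same outcome.
$20410.9: truthful payoff $0, deviation payoff −$4552.4 → loss $4552.4.
$24276.7: truthful payoff $0, deviation payoff −$8418.2 → loss $8418.2.
$31402.3: truthful payoff $0, deviation payoff −$15543.8 → loss $15543.8.
$28149.5: truthful payoff $0, deviation payoff −$12291 → loss $12291.
Total loss = $4552.4 + $8418.2 + $15543.8 + $12291 = $40805.4.

$40805.4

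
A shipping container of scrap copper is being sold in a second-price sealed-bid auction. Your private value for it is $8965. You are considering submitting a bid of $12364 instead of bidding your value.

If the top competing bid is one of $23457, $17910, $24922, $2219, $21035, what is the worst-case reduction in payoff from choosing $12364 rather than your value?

$23457: same outcome either way → loss $0.
$17910: same outcome either way → loss $0.
$24922: same outcome either way → loss $0.
$2219: same outcome either way → loss $0.
$21035: same outcome either way → loss $0.
Maximum loss: $0.

$0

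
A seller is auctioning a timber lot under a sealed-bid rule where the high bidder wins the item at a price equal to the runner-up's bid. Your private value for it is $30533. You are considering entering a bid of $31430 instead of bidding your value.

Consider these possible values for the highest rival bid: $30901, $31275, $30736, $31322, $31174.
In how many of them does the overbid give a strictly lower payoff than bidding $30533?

5

The deviation hurts exactly when the highest competing bid lies strictly between $30533 and $31430 — overbidding then wins at a price above your value.
$30901: inside the interval → strictly worse (loss $368).
$31275: inside the interval → strictly worse (loss $742).
$30736: inside the interval → strictly worse (loss $203).
$31322: inside the interval → strictly worse (loss $789).
$31174: inside the interval → strictly worse (loss $641).
Count: 5.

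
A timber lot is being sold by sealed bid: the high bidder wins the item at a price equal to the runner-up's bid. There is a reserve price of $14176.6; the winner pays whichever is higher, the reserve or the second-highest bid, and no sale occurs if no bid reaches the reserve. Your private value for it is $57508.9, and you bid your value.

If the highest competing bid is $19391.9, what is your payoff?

Your bid $57508.9 is the highest and exceeds the reserve.
Price = max(second-highest bid, reserve) = max($19391.9, $14176.6) = $19391.9.
Payoff = $57508.9 − $19391.9 = $38117.

$38117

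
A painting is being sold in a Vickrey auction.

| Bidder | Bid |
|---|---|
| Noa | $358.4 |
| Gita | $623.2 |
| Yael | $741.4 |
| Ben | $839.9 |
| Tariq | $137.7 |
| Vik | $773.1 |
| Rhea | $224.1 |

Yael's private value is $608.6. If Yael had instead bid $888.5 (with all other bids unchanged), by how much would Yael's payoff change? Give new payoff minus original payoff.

−$231.3

The highest bid among the other bidders is $839.9; Yael's bid doesn't change that.
Original bid $741.4: Yael is not highest (top rival bid is $839.9); payoff $0.
Alternative bid $888.5: Yael is highest, pays the top rival bid $839.9; payoff $608.6 − $839.9 = −$231.3.
Change in payoff = −$231.3 − ($0) = −$231.3.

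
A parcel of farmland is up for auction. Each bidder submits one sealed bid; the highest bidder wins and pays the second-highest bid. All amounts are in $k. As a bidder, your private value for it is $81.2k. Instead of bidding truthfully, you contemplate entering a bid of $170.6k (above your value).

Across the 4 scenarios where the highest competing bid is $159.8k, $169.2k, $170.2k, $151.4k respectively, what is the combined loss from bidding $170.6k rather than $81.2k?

$325.8k

The deviation costs you only when the competing bid falls strictly between $81.2k and $170.6k; elsewhere both bids give the same outcome.
$159.8k: truthful payoff $0k, deviation payoff −$78.6k → loss $78.6k.
$169.2k: truthful payoff $0k, deviation payoff −$88k → loss $88k.
$170.2k: truthful payoff $0k, deviation payoff −$89k → loss $89k.
$151.4k: truthful payoff $0k, deviation payoff −$70.2k → loss $70.2k.
Total loss = $78.6k + $88k + $89k + $70.2k = $325.8k.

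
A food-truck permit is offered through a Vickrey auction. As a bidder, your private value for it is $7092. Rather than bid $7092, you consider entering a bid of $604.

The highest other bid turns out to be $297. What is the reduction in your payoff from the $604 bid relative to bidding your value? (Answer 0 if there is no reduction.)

Bidding your value $7092: you win (since $7092 > $297) and pay $297. Payoff $6795.
Bidding $604: you win and pay $297. Payoff $7092 − $297 = $6795.
Difference = $6795 − $6795 = $0; both bids lead to the same outcome because the competing bid is below both your value and your alternative bid.

$0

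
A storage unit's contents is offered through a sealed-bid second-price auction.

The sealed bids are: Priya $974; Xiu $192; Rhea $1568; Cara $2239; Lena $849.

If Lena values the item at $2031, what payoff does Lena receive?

$0

Highest bid: Cara at $2239, so Cara wins.
Second-highest bid: Rhea at $1568 — that is the price the winner pays.
Lena did not win, so Lena pays nothing and receives nothing: payoff $0.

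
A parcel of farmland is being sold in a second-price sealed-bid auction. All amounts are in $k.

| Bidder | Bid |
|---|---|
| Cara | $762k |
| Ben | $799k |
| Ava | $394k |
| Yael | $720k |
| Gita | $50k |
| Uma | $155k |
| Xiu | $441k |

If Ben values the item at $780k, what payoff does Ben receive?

Highest bid: Ben at $799k, so Ben wins.
Second-highest bid: Cara at $762k — that is the price the winner pays.
Ben's payoff = value − price = $780k − $762k = $18k.

$18k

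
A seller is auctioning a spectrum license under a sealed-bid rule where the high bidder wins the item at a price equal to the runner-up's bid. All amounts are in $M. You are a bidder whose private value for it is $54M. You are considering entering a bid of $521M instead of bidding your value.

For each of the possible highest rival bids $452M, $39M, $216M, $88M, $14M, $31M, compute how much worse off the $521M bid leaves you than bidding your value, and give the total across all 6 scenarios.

The deviation costs you only when the competing bid falls strictly between $54M and $521M; elsewhere both bids give the same outcome.
$452M: truthful payoff $0M, deviation payoff −$398M → loss $398M.
$39M: outcomes coincide → loss $0M.
$216M: truthful payoff $0M, deviation payoff −$162M → loss $162M.
$88M: truthful payoff $0M, deviation payoff −$34M → loss $34M.
$14M: outcomes coincide → loss $0M.
$31M: outcomes coincide → loss $0M.
Total loss = $398M + $162M + $34M = $594M.

$594M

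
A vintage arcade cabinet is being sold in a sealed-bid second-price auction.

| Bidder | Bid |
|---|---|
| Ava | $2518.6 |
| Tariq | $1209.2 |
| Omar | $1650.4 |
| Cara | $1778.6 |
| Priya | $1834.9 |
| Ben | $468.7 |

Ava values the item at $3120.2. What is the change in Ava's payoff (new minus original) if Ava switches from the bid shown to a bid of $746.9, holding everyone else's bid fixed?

−$1285.3

The highest bid among the other bidders is $1834.9; Ava's bid doesn't change that.
Original bid $2518.6: Ava is highest, pays the top rival bid $1834.9; payoff $3120.2 − $1834.9 = $1285.3.
Alternative bid $746.9: Ava is not highest (top rival bid is $1834.9); payoff $0.
Change in payoff = $0 − ($1285.3) = −$1285.3.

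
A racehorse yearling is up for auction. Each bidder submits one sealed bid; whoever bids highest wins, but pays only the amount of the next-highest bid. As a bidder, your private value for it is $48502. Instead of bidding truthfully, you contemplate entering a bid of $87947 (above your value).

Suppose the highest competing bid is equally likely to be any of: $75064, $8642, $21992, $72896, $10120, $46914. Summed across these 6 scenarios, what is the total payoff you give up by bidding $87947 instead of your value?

The deviation costs you only when the competing bid falls strictly between $48502 and $87947; elsewhere both bids give the same outcome.
$75064: truthful payoff $0, deviation payoff −$26562 → loss $26562.
$8642: outcomes coincide → loss $0.
$21992: outcomes coincide → loss $0.
$72896: truthful payoff $0, deviation payoff −$24394 → loss $24394.
$10120: outcomes coincide → loss $0.
$46914: outcomes coincide → loss $0.
Total loss = $26562 + $24394 = $50956.
Because the price is fixed by the runner-up's bid, deviating from your value can only change a good outcome into a bad one — never the reverse.

$50956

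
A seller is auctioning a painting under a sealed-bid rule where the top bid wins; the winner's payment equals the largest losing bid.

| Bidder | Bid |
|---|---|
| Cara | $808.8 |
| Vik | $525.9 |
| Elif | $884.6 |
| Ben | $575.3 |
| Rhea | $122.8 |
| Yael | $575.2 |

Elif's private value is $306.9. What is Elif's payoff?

−$501.9

Highest bid: Elif at $884.6, so Elif wins.
Second-highest bid: Cara at $808.8 — that is the price the winner pays.
Elif's payoff = value − price = $306.9 − $808.8 = −$501.9.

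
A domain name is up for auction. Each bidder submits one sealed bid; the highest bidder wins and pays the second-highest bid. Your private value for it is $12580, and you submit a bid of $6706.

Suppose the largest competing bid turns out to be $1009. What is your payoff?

Your bid $6706 exceeds the highest competing bid $1009, so you win.
In a second-price auction the winner pays the second-highest bid, $1009.
Payoff = value − price = $12580 − $1009 = $11571.

$11571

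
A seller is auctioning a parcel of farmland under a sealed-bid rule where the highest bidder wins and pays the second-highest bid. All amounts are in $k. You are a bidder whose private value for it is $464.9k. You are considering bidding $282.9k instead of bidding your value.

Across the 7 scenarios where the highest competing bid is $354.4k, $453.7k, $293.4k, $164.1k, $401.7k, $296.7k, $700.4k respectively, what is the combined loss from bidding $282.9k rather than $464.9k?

$524.6k

The deviation costs you only when the competing bid falls strictly between $282.9k and $464.9k; elsewhere both bids give the same outcome.
$354.4k: truthful payoff $110.5k, deviation payoff $0k → loss $110.5k.
$453.7k: truthful payoff $11.2k, deviation payoff $0k → loss $11.2k.
$293.4k: truthful payoff $171.5k, deviation payoff $0k → loss $171.5k.
$164.1k: outcomes coincide → loss $0k.
$401.7k: truthful payoff $63.2k, deviation payoff $0k → loss $63.2k.
$296.7k: truthful payoff $168.2k, deviation payoff $0k → loss $168.2k.
$700.4k: outcomes coincide → loss $0k.
Total loss = $110.5k + $11.2k + $171.5k + $63.2k + $168.2k = $524.6k.
In a second-price auction your bid sets only whether you win, not what you pay, so bidding your true value is weakly dominant.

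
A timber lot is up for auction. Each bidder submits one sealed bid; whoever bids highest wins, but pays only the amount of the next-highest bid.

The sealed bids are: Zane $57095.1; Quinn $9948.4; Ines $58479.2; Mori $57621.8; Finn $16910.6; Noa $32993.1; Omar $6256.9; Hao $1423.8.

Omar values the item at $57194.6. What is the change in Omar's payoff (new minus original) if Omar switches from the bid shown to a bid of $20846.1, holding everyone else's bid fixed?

$0

The highest bid among the other bidders is $58479.2; Omar's bid doesn't change that.
Original bid $6256.9: Omar is not highest (top rival bid is $58479.2); payoff $0.
Alternative bid $20846.1: Omar is not highest (top rival bid is $58479.2); payoff $0.
Change in payoff = $0 − ($0) = $0.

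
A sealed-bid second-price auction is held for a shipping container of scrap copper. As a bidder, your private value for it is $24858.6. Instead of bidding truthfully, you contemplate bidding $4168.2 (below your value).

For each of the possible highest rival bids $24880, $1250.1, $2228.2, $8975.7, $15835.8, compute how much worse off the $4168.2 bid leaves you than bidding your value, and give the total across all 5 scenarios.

$24905.7

The deviation costs you only when the competing bid falls strictly between $4168.2 and $24858.6; elsewhere both bids give the same outcome.
$24880: outcomes coincide → loss $0.
$1250.1: outcomes coincide → loss $0.
$2228.2: outcomes coincide → loss $0.
$8975.7: truthful payoff $15882.9, deviation payoff $0 → loss $15882.9.
$15835.8: truthful payoff $9022.8, deviation payoff $0 → loss $9022.8.
Total loss = $15882.9 + $9022.8 = $24905.7.
In a second-price auction your bid sets only whether you win, not what you pay, so bidding your true value is weakly dominant.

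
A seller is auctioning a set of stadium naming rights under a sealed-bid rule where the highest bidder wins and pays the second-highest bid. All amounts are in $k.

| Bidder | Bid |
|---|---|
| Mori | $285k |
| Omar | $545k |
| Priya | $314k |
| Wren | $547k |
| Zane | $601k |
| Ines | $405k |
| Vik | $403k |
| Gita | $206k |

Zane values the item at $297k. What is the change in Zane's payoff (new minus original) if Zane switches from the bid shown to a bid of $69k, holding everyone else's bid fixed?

$250k

The highest bid among the other bidders is $547k; Zane's bid doesn't change that.
Original bid $601k: Zane is highest, pays the top rival bid $547k; payoff $297k − $547k = −$250k.
Alternative bid $69k: Zane is not highest (top rival bid is $547k); payoff $0k.
Change in payoff = $0k − (−$250k) = $250k.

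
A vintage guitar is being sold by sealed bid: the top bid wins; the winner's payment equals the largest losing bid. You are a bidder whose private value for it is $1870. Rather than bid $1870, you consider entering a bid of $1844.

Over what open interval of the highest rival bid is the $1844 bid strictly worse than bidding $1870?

($1844, $1870)

If the competing bid is below $1844, both bids win at the same price — no difference.
If it is above $1870, both bids lose — no difference.
If it lies strictly between $1844 and $1870, bidding your value wins at a price below your value (positive payoff) while bidding $1844 loses (payoff 0).
So the deviation strictly hurts on the open interval ($1844, $1870).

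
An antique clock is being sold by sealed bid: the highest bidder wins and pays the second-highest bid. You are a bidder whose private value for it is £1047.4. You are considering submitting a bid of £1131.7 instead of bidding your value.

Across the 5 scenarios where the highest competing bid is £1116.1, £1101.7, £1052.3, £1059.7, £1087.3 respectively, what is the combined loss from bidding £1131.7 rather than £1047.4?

£180.1

The deviation costs you only when the competing bid falls strictly between £1047.4 and £1131.7; elsewhere both bids give the same outcome.
£1116.1: truthful payoff £0, deviation payoff −£68.7 → loss £68.7.
£1101.7: truthful payoff £0, deviation payoff −£54.3 → loss £54.3.
£1052.3: truthful payoff £0, deviation payoff −£4.9 → loss £4.9.
£1059.7: truthful payoff £0, deviation payoff −£12.3 → loss £12.3.
£1087.3: truthful payoff £0, deviation payoff −£39.9 → loss £39.9.
Total loss = £68.7 + £54.3 + £4.9 + £12.3 + £39.9 = £180.1.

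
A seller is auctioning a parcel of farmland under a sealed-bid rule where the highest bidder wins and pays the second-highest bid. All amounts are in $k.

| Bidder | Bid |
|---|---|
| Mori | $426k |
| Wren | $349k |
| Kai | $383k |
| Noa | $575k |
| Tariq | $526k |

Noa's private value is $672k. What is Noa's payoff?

Highest bid: Noa at $575k, so Noa wins.
Second-highest bid: Tariq at $526k — that is the price the winner pays.
Noa's payoff = value − price = $672k − $526k = $146k.

$146k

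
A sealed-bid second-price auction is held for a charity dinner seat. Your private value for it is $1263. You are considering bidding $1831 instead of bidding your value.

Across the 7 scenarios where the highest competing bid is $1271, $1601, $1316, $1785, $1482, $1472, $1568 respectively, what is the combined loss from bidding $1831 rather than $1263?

The deviation costs you only when the competing bid falls strictly between $1263 and $1831; elsewhere both bids give the same outcome.
$1271: truthful payoff $0, deviation payoff −$8 → loss $8.
$1601: truthful payoff $0, deviation payoff −$338 → loss $338.
$1316: truthful payoff $0, deviation payoff −$53 → loss $53.
$1785: truthful payoff $0, deviation payoff −$522 → loss $522.
$1482: truthful payoff $0, deviation payoff −$219 → loss $219.
$1472: truthful payoff $0, deviation payoff −$209 → loss $209.
$1568: truthful payoff $0, deviation payoff −$305 → loss $305.
Total loss = $8 + $338 + $53 + $522 + $219 + $209 + $305 = $1654.

$1654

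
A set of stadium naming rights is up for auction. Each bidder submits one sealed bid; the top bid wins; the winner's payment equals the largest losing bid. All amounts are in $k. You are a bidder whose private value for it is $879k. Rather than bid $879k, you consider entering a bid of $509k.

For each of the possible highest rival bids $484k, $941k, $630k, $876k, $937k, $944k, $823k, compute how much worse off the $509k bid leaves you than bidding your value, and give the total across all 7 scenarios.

The deviation costs you only when the competing bid falls strictly between $509k and $879k; elsewhere both bids give the same outcome.
$484k: outcomes coincide → loss $0k.
$941k: outcomes coincide → loss $0k.
$630k: truthful payoff $249k, deviation payoff $0k → loss $249k.
$876k: truthful payoff $3k, deviation payoff $0k → loss $3k.
$937k: outcomes coincide → loss $0k.
$944k: outcomes coincide → loss $0k.
$823k: truthful payoff $56k, deviation payoff $0k → loss $56k.
Total loss = $249k + $3k + $56k = $308k.
Because the price is fixed by the runner-up's bid, deviating from your value can only change a good outcome into a bad one — never the reverse.

$308k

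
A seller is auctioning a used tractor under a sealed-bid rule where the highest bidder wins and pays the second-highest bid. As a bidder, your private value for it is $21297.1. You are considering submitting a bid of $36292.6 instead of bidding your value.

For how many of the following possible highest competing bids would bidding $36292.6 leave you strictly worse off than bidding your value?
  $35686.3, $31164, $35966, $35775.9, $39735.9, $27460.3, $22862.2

6

The deviation hurts exactly when the highest competing bid lies strictly between $21297.1 and $36292.6 — overbidding then wins at a price above your value.
$35686.3: inside the interval → strictly worse (loss $14389.2).
$31164: inside the interval → strictly worse (loss $9866.9).
$35966: inside the interval → strictly worse (loss $14668.9).
$35775.9: inside the interval → strictly worse (loss $14478.8).
$39735.9: above both → same outcome either way.
$27460.3: inside the interval → strictly worse (loss $6163.2).
$22862.2: inside the interval → strictly worse (loss $1565.1).
Count: 6.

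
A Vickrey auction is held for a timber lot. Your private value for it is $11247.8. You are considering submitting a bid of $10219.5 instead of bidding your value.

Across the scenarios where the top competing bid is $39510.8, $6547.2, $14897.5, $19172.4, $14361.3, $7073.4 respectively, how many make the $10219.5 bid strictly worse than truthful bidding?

The deviation hurts exactly when the highest competing bid lies strictly between $10219.5 and $11247.8 — underbidding then forfeits a profitable win.
$39510.8: above both → same outcome either way.
$6547.2: below both → same outcome either way.
$14897.5: above both → same outcome either way.
$19172.4: above both → same outcome either way.
$14361.3: above both → same outcome either way.
$7073.4: below both → same outcome either way.
Count: 0.

0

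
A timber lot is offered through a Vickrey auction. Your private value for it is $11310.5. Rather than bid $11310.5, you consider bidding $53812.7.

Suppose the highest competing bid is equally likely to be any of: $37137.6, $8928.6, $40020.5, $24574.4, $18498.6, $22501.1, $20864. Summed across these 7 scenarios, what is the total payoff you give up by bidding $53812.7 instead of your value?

$95733.2

The deviation costs you only when the competing bid falls strictly between $11310.5 and $53812.7; elsewhere both bids give the same outcome.
$37137.6: truthful payoff $0, deviation payoff −$25827.1 → loss $25827.1.
$8928.6: outcomes coincide → loss $0.
$40020.5: truthful payoff $0, deviation payoff −$28710 → loss $28710.
$24574.4: truthful payoff $0, deviation payoff −$13263.9 → loss $13263.9.
$18498.6: truthful payoff $0, deviation payoff −$7188.1 → loss $7188.1.
$22501.1: truthful payoff $0, deviation payoff −$11190.6 → loss $11190.6.
$20864: truthful payoff $0, deviation payoff −$9553.5 → loss $9553.5.
Total loss = $25827.1 + $28710 + $13263.9 + $7188.1 + $11190.6 + $9553.5 = $95733.2.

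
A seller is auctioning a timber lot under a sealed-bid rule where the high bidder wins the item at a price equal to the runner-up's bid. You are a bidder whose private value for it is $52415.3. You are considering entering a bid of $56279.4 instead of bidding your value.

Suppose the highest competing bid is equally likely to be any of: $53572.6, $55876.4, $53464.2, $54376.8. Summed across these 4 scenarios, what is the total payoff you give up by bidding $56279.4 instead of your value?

$7628.8

The deviation costs you only when the competing bid falls strictly between $52415.3 and $56279.4; elsewhere both bids give the same outcome.
$53572.6: truthful payoff $0, deviation payoff −$1157.3 → loss $1157.3.
$55876.4: truthful payoff $0, deviation payoff −$3461.1 → loss $3461.1.
$53464.2: truthful payoff $0, deviation payoff −$1048.9 → loss $1048.9.
$54376.8: truthful payoff $0, deviation payoff −$1961.5 → loss $1961.5.
Total loss = $1157.3 + $3461.1 + $1048.9 + $1961.5 = $7628.8.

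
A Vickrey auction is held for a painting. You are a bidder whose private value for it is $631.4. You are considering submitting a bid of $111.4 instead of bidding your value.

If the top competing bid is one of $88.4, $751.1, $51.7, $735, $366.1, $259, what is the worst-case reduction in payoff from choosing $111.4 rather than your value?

$372.4

$88.4: same outcome either way → loss $0.
$751.1: same outcome either way → loss $0.
$51.7: same outcome either way → loss $0.
$735: same outcome either way → loss $0.
$366.1: truthful gives $265.3, deviation gives $0 → loss $265.3.
$259: truthful gives $372.4, deviation gives $0 → loss $372.4.
Maximum loss: $372.4.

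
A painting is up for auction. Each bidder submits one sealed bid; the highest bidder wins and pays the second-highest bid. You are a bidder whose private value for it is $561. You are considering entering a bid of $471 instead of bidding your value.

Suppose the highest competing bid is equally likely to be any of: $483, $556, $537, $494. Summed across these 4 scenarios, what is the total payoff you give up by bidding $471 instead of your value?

The deviation costs you only when the competing bid falls strictly between $471 and $561; elsewhere both bids give the same outcome.
$483: truthful payoff $78, deviation payoff $0 → loss $78.
$556: truthful payoff $5, deviation payoff $0 → loss $5.
$537: truthful payoff $24, deviation payoff $0 → loss $24.
$494: truthful payoff $67, deviation payoff $0 → loss $67.
Total loss = $78 + $5 + $24 + $67 = $174.

$174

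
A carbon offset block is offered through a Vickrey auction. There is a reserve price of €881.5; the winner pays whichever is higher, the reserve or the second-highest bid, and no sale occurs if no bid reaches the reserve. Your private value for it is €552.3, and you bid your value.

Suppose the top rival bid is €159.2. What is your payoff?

Your bid €552.3 is the highest bid but falls below the reserve €881.5, so the item goes unsold. Payoff €0.

€0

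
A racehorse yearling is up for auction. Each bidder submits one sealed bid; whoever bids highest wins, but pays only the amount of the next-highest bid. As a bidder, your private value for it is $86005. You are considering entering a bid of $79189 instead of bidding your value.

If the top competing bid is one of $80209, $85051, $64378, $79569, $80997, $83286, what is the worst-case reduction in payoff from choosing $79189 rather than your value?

$80209: truthful gives $5796, deviation gives $0 → loss $5796.
$85051: truthful gives $954, deviation gives $0 → loss $954.
$64378: same outcome either way → loss $0.
$79569: truthful gives $6436, deviation gives $0 → loss $6436.
$80997: truthful gives $5008, deviation gives $0 → loss $5008.
$83286: truthful gives $2719, deviation gives $0 → loss $2719.
Maximum loss: $6436.

$6436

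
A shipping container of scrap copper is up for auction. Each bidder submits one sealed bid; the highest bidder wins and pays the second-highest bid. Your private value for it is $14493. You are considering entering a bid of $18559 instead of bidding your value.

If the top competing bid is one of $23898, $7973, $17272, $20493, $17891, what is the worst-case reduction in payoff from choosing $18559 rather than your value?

$3398

$23898: same outcome either way → loss $0.
$7973: same outcome either way → loss $0.
$17272: truthful gives $0, deviation gives −$2779 → loss $2779.
$20493: same outcome either way → loss $0.
$17891: truthful gives $0, deviation gives −$3398 → loss $3398.
Maximum loss: $3398.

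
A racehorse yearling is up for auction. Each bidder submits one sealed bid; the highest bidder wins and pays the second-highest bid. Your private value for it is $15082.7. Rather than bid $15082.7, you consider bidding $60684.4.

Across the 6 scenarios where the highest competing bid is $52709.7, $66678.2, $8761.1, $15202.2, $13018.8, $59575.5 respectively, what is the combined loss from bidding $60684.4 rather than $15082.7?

The deviation costs you only when the competing bid falls strictly between $15082.7 and $60684.4; elsewhere both bids give the same outcome.
$52709.7: truthful payoff $0, deviation payoff −$37627 → loss $37627.
$66678.2: outcomes coincide → loss $0.
$8761.1: outcomes coincide → loss $0.
$15202.2: truthful payoff $0, deviation payoff −$119.5 → loss $119.5.
$13018.8: outcomes coincide → loss $0.
$59575.5: truthful payoff $0, deviation payoff −$44492.8 → loss $44492.8.
Total loss = $37627 + $119.5 + $44492.8 = $82239.3.
In a second-price auction your bid sets only whether you win, not what you pay, so bidding your true value is weakly dominant.

$82239.3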